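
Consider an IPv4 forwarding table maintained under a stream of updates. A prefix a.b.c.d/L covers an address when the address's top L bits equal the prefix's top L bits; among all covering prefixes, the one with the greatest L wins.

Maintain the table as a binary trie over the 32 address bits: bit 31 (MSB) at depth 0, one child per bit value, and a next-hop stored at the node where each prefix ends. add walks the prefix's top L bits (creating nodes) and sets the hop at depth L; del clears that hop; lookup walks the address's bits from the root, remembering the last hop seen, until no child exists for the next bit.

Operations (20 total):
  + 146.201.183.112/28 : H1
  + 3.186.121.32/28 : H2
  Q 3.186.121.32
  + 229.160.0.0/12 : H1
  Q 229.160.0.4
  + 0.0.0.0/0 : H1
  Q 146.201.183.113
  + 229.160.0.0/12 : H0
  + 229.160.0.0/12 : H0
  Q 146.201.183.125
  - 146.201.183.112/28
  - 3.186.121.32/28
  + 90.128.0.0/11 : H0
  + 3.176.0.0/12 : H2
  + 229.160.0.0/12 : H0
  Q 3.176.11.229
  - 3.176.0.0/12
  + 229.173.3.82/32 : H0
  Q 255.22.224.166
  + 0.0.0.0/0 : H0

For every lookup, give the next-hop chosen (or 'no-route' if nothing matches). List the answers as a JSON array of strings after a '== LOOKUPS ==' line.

Process each operation:
  + 146.201.183.112/28 (H1) depth=28
  + 3.186.121.32/28 (H2) depth=28
  lookup 3.186.121.32: bits 0000001110111010011110010010 walk d0:-→d1:-→d2:-→d3:-→d4:-→d5:-→d6:-→d7:-→d8:-→d9:-→d10:-→d11:-→d12:-→d13:-→d14:-→d15:-→d16:-→d17:-→d18:-→d19:-→d20:-→d21:-→d22:-→d23:-→d24:-→d25:-→d26:-→d27:-→d28:H2 -> H2
  + 229.160.0.0/12 (H1) depth=12
  lookup 229.160.0.4: bits 111001011010 walk d0:-→d1:-→d2:-→d3:-→d4:-→d5:-→d6:-→d7:-→d8:-→d9:-→d10:-→d11:-→d12:H1 -> H1
  + 0.0.0.0/0 (H1) depth=0
  lookup 146.201.183.113: bits 1001001011001001101101110111 walk d0:H1→d1:-→d2:-→d3:-→d4:-→d5:-→d6:-→d7:-→d8:-→d9:-→d10:-→d11:-→d12:-→d13:-→d14:-→d15:-→d16:-→d17:-→d18:-→d19:-→d20:-→d21:-→d22:-→d23:-→d24:-→d25:-→d26:-→d27:-→d28:H1 -> H1
  + 229.160.0.0/12 (H0) depth=12
  + 229.160.0.0/12 (H0) depth=12
  lookup 146.201.183.125: bits 1001001011001001101101110111 walk d0:H1→d1:-→d2:-→d3:-→d4:-→d5:-→d6:-→d7:-→d8:-→d9:-→d10:-→d11:-→d12:-→d13:-→d14:-→d15:-→d16:-→d17:-→d18:-→d19:-→d20:-→d21:-→d22:-→d23:-→d24:-→d25:-→d26:-→d27:-→d28:H1 -> H1
  - 146.201.183.112/28 clear@28
  - 3.186.121.32/28 clear@28
  + 90.128.0.0/11 (H0) depth=11
  + 3.176.0.0/12 (H2) depth=12
  + 229.160.0.0/12 (H0) depth=12
  lookup 3.176.11.229: bits 000000111011 walk d0:H1→d1:-→d2:-→d3:-→d4:-→d5:-→d6:-→d7:-→d8:-→d9:-→d10:-→d11:-→d12:H2 -> H2
  - 3.176.0.0/12 clear@12
  + 229.173.3.82/32 (H0) depth=32
  lookup 255.22.224.166: bits 111 walk d0:H1→d1:-→d2:-→d3:- -> H1
  + 0.0.0.0/0 (H0) depth=0

== LOOKUPS ==
["H2","H1","H1","H1","H2","H1"]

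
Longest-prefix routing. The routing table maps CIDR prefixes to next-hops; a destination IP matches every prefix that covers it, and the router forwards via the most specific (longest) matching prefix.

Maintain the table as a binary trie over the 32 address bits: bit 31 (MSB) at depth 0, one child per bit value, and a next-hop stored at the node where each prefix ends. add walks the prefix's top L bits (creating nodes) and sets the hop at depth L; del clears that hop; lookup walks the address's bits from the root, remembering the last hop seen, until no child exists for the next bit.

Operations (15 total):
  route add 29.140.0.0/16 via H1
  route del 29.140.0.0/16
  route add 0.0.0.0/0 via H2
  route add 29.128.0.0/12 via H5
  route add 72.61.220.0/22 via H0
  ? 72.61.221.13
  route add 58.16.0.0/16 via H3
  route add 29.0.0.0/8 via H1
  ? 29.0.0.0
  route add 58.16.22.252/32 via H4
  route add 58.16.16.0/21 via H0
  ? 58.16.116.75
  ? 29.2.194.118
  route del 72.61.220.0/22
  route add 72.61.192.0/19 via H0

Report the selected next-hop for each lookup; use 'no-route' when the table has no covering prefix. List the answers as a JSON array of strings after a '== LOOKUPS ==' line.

Process each operation:
  add 29.140.0.0/16 -> H1 at depth 16
  del 29.140.0.0/16 (clear depth 16)
  add 0.0.0.0/0 -> H2 at depth 0
  add 29.128.0.0/12 -> H5 at depth 12
  add 72.61.220.0/22 -> H0 at depth 22
  lookup 72.61.221.13: bits 0100100000111101110111 walk d0:H2→d1:-→d2:-→d3:-→d4:-→d5:-→d6:-→d7:-→d8:-→d9:-→d10:-→d11:-→d12:-→d13:-→d14:-→d15:-→d16:-→d17:-→d18:-→d19:-→d20:-→d21:-→d22:H0 -> H0
  add 58.16.0.0/16 -> H3 at depth 16
  add 29.0.0.0/8 -> H1 at depth 8
  lookup 29.0.0.0: bits 00011101 walk d0:H2→d1:-→d2:-→d3:-→d4:-→d5:-→d6:-→d7:-→d8:H1 -> H1
  add 58.16.22.252/32 -> H4 at depth 32
  add 58.16.16.0/21 -> H0 at depth 21
  lookup 58.16.116.75: bits 00111010000100000 walk d0:H2→d1:-→d2:-→d3:-→d4:-→d5:-→d6:-→d7:-→d8:-→d9:-→d10:-→d11:-→d12:-→d13:-→d14:-→d15:-→d16:H3→d17:- -> H3
  lookup 29.2.194.118: bits 00011101 walk d0:H2→d1:-→d2:-→d3:-→d4:-→d5:-→d6:-→d7:-→d8:H1 -> H1
  del 72.61.220.0/22 (clear depth 22)
  add 72.61.192.0/19 -> H0 at depth 19

== LOOKUPS ==
["H0","H1","H3","H1"]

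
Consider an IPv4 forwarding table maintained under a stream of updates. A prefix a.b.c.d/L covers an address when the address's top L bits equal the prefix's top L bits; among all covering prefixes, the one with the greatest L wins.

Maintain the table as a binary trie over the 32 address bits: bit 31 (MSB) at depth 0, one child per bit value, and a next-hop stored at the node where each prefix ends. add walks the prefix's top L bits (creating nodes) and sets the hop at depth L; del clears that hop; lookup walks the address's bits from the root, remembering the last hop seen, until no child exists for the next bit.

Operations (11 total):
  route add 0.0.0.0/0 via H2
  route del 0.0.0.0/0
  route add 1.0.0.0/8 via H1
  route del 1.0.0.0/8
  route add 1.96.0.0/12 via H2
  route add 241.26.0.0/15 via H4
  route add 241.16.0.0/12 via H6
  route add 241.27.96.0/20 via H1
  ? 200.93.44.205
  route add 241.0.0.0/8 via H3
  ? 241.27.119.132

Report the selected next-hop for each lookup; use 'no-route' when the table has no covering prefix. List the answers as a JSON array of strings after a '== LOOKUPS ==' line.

Apply in order:
  + 0.0.0.0/0 (H2) depth=0
  del 0.0.0.0/0 (clear depth 0)
  + 1.0.0.0/8 (H1) depth=8
  del 1.0.0.0/8 (clear depth 8)
  + 1.96.0.0/12 (H2) depth=12
  + 241.26.0.0/15 (H4) depth=15
  + 241.16.0.0/12 (H6) depth=12
  + 241.27.96.0/20 (H1) depth=20
  lookup 200.93.44.205: bits 11 walk d0:-→d1:-→d2:- -> no-route
  + 241.0.0.0/8 (H3) depth=8
  lookup 241.27.119.132: bits 1111000100011011011 walk d0:-→d1:-→d2:-→d3:-→d4:-→d5:-→d6:-→d7:-→d8:H3→d9:-→d10:-→d11:-→d12:H6→d13:-→d14:-→d15:H4→d16:-→d17:-→d18:-→d19:- -> H4

== LOOKUPS ==
["no-route","H4"]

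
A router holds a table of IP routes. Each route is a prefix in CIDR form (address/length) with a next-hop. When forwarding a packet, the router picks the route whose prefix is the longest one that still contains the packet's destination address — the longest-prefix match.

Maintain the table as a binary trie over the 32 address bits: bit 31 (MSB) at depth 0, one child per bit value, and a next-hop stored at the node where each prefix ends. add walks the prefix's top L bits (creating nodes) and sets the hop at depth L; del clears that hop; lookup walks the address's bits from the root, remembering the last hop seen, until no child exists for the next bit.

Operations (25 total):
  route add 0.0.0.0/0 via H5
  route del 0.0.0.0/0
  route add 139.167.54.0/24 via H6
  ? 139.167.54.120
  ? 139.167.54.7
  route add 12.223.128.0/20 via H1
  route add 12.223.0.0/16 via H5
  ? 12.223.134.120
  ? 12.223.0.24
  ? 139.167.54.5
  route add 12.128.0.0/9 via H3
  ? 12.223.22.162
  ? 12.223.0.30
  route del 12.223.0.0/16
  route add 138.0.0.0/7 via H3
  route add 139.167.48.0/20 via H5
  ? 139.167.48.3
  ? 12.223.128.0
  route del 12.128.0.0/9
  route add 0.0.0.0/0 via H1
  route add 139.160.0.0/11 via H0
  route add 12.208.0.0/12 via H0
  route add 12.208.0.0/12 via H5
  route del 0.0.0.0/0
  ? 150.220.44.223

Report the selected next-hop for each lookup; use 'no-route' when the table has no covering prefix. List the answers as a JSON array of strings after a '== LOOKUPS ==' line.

Apply in order:
  add 0.0.0.0/0 -> H5 at depth 0
  del 0.0.0.0/0 (clear depth 0)
  add 139.167.54.0/24 -> H6 at depth 24
  Q 139.167.54.120: descend 100010111010011100110110 ; hops seen [H6] ; pick H6
  Q 139.167.54.7: descend 100010111010011100110110 ; hops seen [H6] ; pick H6
  add 12.223.128.0/20 -> H1 at depth 20
  add 12.223.0.0/16 -> H5 at depth 16
  Q 12.223.134.120: descend 00001100110111111000 ; hops seen [H5,H1] ; pick H1
  Q 12.223.0.24: descend 0000110011011111 ; hops seen [H5] ; pick H5
  Q 139.167.54.5: descend 100010111010011100110110 ; hops seen [H6] ; pick H6
  add 12.128.0.0/9 -> H3 at depth 9
  Q 12.223.22.162: descend 0000110011011111 ; hops seen [H3,H5] ; pick H5
  Q 12.223.0.30: descend 0000110011011111 ; hops seen [H3,H5] ; pick H5
  del 12.223.0.0/16 (clear depth 16)
  add 138.0.0.0/7 -> H3 at depth 7
  add 139.167.48.0/20 -> H5 at depth 20
  Q 139.167.48.3: descend 100010111010011100110 ; hops seen [H3,H5] ; pick H5
  Q 12.223.128.0: descend 00001100110111111000 ; hops seen [H3,H1] ; pick H1
  del 12.128.0.0/9 (clear depth 9)
  add 0.0.0.0/0 -> H1 at depth 0
  add 139.160.0.0/11 -> H0 at depth 11
  add 12.208.0.0/12 -> H0 at depth 12
  add 12.208.0.0/12 -> H5 at depth 12
  del 0.0.0.0/0 (clear depth 0)
  Q 150.220.44.223: descend 100 ; hops seen [∅] ; pick no-route

== LOOKUPS ==
["H6","H6","H1","H5","H6","H5","H5","H5","H1","no-route"]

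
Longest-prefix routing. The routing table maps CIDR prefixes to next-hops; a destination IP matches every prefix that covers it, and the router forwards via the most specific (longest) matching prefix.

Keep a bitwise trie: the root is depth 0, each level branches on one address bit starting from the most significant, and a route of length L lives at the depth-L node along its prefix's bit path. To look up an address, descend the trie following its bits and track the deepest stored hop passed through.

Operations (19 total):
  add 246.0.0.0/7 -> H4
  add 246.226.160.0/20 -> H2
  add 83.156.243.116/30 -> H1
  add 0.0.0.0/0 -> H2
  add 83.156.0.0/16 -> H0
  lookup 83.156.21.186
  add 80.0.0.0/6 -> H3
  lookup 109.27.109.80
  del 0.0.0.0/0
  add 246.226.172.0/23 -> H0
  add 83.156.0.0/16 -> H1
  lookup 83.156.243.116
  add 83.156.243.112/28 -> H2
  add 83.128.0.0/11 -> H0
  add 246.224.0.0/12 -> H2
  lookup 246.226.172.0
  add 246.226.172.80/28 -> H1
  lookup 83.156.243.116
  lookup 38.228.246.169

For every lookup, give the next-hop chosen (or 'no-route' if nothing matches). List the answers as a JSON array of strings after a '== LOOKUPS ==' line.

Trace:
  + 246.0.0.0/7 (H4) depth=7
  + 246.226.160.0/20 (H2) depth=20
  + 83.156.243.116/30 (H1) depth=30
  + 0.0.0.0/0 (H2) depth=0
  + 83.156.0.0/16 (H0) depth=16
  ? 83.156.21.186  path d0:H2→d1:-→d2:-→d3:-→d4:-→d5:-→d6:-→d7:-→d8:-→d9:-→d10:-→d11:-→d12:-→d13:-→d14:-→d15:-→d16:H0  best=H0
  + 80.0.0.0/6 (H3) depth=6
  ? 109.27.109.80  path d0:H2→d1:-→d2:-  best=H2
  - 0.0.0.0/0 clear@0
  + 246.226.172.0/23 (H0) depth=23
  + 83.156.0.0/16 (H1) depth=16
  ? 83.156.243.116  path d0:-→d1:-→d2:-→d3:-→d4:-→d5:-→d6:H3→d7:-→d8:-→d9:-→d10:-→d11:-→d12:-→d13:-→d14:-→d15:-→d16:H1→d17:-→d18:-→d19:-→d20:-→d21:-→d22:-→d23:-→d24:-→d25:-→d26:-→d27:-→d28:-→d29:-→d30:H1  best=H1
  + 83.156.243.112/28 (H2) depth=28
  + 83.128.0.0/11 (H0) depth=11
  + 246.224.0.0/12 (H2) depth=12
  ? 246.226.172.0  path d0:-→d1:-→d2:-→d3:-→d4:-→d5:-→d6:-→d7:H4→d8:-→d9:-→d10:-→d11:-→d12:H2→d13:-→d14:-→d15:-→d16:-→d17:-→d18:-→d19:-→d20:H2→d21:-→d22:-→d23:H0  best=H0
  + 246.226.172.80/28 (H1) depth=28
  ? 83.156.243.116  path d0:-→d1:-→d2:-→d3:-→d4:-→d5:-→d6:H3→d7:-→d8:-→d9:-→d10:-→d11:H0→d12:-→d13:-→d14:-→d15:-→d16:H1→d17:-→d18:-→d19:-→d20:-→d21:-→d22:-→d23:-→d24:-→d25:-→d26:-→d27:-→d28:H2→d29:-→d30:H1  best=H1
  ? 38.228.246.169  path d0:-→d1:-  best=no-route

== LOOKUPS ==
["H0","H2","H1","H0","H1","no-route"]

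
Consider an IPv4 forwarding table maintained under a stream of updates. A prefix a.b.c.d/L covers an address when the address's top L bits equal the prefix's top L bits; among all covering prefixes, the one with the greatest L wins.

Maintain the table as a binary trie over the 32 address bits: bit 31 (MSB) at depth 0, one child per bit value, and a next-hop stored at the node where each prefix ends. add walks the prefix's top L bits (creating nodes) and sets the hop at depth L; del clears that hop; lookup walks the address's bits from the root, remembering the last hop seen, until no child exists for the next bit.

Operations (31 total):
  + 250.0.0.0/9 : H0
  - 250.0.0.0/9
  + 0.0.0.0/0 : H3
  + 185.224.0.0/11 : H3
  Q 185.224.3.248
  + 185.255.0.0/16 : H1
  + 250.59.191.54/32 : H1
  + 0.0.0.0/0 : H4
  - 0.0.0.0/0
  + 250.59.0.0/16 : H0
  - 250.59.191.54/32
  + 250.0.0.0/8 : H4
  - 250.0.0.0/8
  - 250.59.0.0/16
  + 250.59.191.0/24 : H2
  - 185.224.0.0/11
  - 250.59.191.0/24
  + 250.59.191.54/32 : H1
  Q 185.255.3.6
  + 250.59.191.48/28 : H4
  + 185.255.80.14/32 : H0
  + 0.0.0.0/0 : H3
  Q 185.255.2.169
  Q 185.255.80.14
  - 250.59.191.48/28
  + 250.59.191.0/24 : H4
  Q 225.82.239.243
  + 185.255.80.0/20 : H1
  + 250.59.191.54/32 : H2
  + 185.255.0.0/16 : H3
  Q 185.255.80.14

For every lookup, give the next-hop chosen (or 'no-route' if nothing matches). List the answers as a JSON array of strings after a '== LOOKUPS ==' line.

Trace:
  + 250.0.0.0/9 (H0) depth=9
  del 250.0.0.0/9 (clear depth 9)
  + 0.0.0.0/0 (H3) depth=0
  + 185.224.0.0/11 (H3) depth=11
  ? 185.224.3.248  path d0:H3→d1:-→d2:-→d3:-→d4:-→d5:-→d6:-→d7:-→d8:-→d9:-→d10:-→d11:H3  best=H3
  + 185.255.0.0/16 (H1) depth=16
  + 250.59.191.54/32 (H1) depth=32
  + 0.0.0.0/0 (H4) depth=0
  del 0.0.0.0/0 (clear depth 0)
  + 250.59.0.0/16 (H0) depth=16
  del 250.59.191.54/32 (clear depth 32)
  + 250.0.0.0/8 (H4) depth=8
  del 250.0.0.0/8 (clear depth 8)
  del 250.59.0.0/16 (clear depth 16)
  + 250.59.191.0/24 (H2) depth=24
  del 185.224.0.0/11 (clear depth 11)
  del 250.59.191.0/24 (clear depth 24)
  + 250.59.191.54/32 (H1) depth=32
  ? 185.255.3.6  path d0:-→d1:-→d2:-→d3:-→d4:-→d5:-→d6:-→d7:-→d8:-→d9:-→d10:-→d11:-→d12:-→d13:-→d14:-→d15:-→d16:H1  best=H1
  + 250.59.191.48/28 (H4) depth=28
  + 185.255.80.14/32 (H0) depth=32
  + 0.0.0.0/0 (H3) depth=0
  ? 185.255.2.169  path d0:H3→d1:-→d2:-→d3:-→d4:-→d5:-→d6:-→d7:-→d8:-→d9:-→d10:-→d11:-→d12:-→d13:-→d14:-→d15:-→d16:H1→d17:-  best=H1
  ? 185.255.80.14  path d0:H3→d1:-→d2:-→d3:-→d4:-→d5:-→d6:-→d7:-→d8:-→d9:-→d10:-→d11:-→d12:-→d13:-→d14:-→d15:-→d16:H1→d17:-→d18:-→d19:-→d20:-→d21:-→d22:-→d23:-→d24:-→d25:-→d26:-→d27:-→d28:-→d29:-→d30:-→d31:-→d32:H0  best=H0
  del 250.59.191.48/28 (clear depth 28)
  + 250.59.191.0/24 (H4) depth=24
  ? 225.82.239.243  path d0:H3→d1:-→d2:-→d3:-  best=H3
  + 185.255.80.0/20 (H1) depth=20
  + 250.59.191.54/32 (H2) depth=32
  + 185.255.0.0/16 (H3) depth=16
  ? 185.255.80.14  path d0:H3→d1:-→d2:-→d3:-→d4:-→d5:-→d6:-→d7:-→d8:-→d9:-→d10:-→d11:-→d12:-→d13:-→d14:-→d15:-→d16:H3→d17:-→d18:-→d19:-→d20:H1→d21:-→d22:-→d23:-→d24:-→d25:-→d26:-→d27:-→d28:-→d29:-→d30:-→d31:-→d32:H0  best=H0

== LOOKUPS ==
["H3","H1","H1","H0","H3","H0"]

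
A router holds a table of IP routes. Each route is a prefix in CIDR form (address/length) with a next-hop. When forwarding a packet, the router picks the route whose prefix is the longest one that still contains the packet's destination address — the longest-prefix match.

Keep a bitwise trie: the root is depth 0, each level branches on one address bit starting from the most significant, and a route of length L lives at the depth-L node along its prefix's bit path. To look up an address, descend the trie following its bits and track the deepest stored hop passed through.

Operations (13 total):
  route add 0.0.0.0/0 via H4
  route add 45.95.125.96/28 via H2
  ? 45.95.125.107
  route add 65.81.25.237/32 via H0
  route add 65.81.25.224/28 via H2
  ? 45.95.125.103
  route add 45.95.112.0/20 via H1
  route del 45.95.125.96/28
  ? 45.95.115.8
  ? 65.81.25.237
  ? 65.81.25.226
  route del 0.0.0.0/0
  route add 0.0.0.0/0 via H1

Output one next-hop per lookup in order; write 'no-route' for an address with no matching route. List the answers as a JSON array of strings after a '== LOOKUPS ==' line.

Apply in order:
  + 0.0.0.0/0 (H4) depth=0
  + 45.95.125.96/28 (H2) depth=28
  ? 45.95.125.107  path d0:H4→d1:-→d2:-→d3:-→d4:-→d5:-→d6:-→d7:-→d8:-→d9:-→d10:-→d11:-→d12:-→d13:-→d14:-→d15:-→d16:-→d17:-→d18:-→d19:-→d20:-→d21:-→d22:-→d23:-→d24:-→d25:-→d26:-→d27:-→d28:H2  best=H2
  + 65.81.25.237/32 (H0) depth=32
  + 65.81.25.224/28 (H2) depth=28
  ? 45.95.125.103  path d0:H4→d1:-→d2:-→d3:-→d4:-→d5:-→d6:-→d7:-→d8:-→d9:-→d10:-→d11:-→d12:-→d13:-→d14:-→d15:-→d16:-→d17:-→d18:-→d19:-→d20:-→d21:-→d22:-→d23:-→d24:-→d25:-→d26:-→d27:-→d28:H2  best=H2
  + 45.95.112.0/20 (H1) depth=20
  del 45.95.125.96/28 (clear depth 28)
  ? 45.95.115.8  path d0:H4→d1:-→d2:-→d3:-→d4:-→d5:-→d6:-→d7:-→d8:-→d9:-→d10:-→d11:-→d12:-→d13:-→d14:-→d15:-→d16:-→d17:-→d18:-→d19:-→d20:H1  best=H1
  ? 65.81.25.237  path d0:H4→d1:-→d2:-→d3:-→d4:-→d5:-→d6:-→d7:-→d8:-→d9:-→d10:-→d11:-→d12:-→d13:-→d14:-→d15:-→d16:-→d17:-→d18:-→d19:-→d20:-→d21:-→d22:-→d23:-→d24:-→d25:-→d26:-→d27:-→d28:H2→d29:-→d30:-→d31:-→d32:H0  best=H0
  ? 65.81.25.226  path d0:H4→d1:-→d2:-→d3:-→d4:-→d5:-→d6:-→d7:-→d8:-→d9:-→d10:-→d11:-→d12:-→d13:-→d14:-→d15:-→d16:-→d17:-→d18:-→d19:-→d20:-→d21:-→d22:-→d23:-→d24:-→d25:-→d26:-→d27:-→d28:H2  best=H2
  del 0.0.0.0/0 (clear depth 0)
  + 0.0.0.0/0 (H1) depth=0

== LOOKUPS ==
["H2","H2","H1","H0","H2"]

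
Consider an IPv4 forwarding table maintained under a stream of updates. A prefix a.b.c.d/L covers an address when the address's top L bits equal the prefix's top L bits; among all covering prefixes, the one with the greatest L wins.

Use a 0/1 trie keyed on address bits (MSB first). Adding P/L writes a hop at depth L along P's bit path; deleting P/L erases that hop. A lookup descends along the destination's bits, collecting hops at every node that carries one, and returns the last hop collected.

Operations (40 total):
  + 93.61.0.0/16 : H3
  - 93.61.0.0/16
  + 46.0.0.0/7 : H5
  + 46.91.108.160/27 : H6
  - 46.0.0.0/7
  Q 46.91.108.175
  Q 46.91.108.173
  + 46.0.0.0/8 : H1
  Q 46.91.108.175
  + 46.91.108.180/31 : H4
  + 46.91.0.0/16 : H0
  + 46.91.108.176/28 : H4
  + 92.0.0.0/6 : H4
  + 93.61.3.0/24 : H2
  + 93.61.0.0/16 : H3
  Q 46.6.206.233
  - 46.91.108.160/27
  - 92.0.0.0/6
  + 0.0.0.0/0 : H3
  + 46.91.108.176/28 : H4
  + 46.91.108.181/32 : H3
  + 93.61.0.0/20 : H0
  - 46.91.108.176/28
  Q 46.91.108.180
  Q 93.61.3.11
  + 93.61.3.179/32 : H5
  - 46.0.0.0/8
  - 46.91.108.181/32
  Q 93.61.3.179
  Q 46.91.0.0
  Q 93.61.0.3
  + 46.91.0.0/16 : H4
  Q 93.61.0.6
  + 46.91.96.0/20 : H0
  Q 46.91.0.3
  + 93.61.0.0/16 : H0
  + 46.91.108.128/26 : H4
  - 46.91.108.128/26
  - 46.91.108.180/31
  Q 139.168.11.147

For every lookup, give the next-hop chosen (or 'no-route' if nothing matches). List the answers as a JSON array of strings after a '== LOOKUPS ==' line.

Process each operation:
  add 93.61.0.0/16 -> H3 at depth 16
  del 93.61.0.0/16 (clear depth 16)
  add 46.0.0.0/7 -> H5 at depth 7
  add 46.91.108.160/27 -> H6 at depth 27
  del 46.0.0.0/7 (clear depth 7)
  lookup 46.91.108.175: bits 001011100101101101101100101 walk d0:-→d1:-→d2:-→d3:-→d4:-→d5:-→d6:-→d7:-→d8:-→d9:-→d10:-→d11:-→d12:-→d13:-→d14:-→d15:-→d16:-→d17:-→d18:-→d19:-→d20:-→d21:-→d22:-→d23:-→d24:-→d25:-→d26:-→d27:H6 -> H6
  lookup 46.91.108.173: bits 001011100101101101101100101 walk d0:-→d1:-→d2:-→d3:-→d4:-→d5:-→d6:-→d7:-→d8:-→d9:-→d10:-→d11:-→d12:-→d13:-→d14:-→d15:-→d16:-→d17:-→d18:-→d19:-→d20:-→d21:-→d22:-→d23:-→d24:-→d25:-→d26:-→d27:H6 -> H6
  add 46.0.0.0/8 -> H1 at depth 8
  lookup 46.91.108.175: bits 001011100101101101101100101 walk d0:-→d1:-→d2:-→d3:-→d4:-→d5:-→d6:-→d7:-→d8:H1→d9:-→d10:-→d11:-→d12:-→d13:-→d14:-→d15:-→d16:-→d17:-→d18:-→d19:-→d20:-→d21:-→d22:-→d23:-→d24:-→d25:-→d26:-→d27:H6 -> H6
  add 46.91.108.180/31 -> H4 at depth 31
  add 46.91.0.0/16 -> H0 at depth 16
  add 46.91.108.176/28 -> H4 at depth 28
  add 92.0.0.0/6 -> H4 at depth 6
  add 93.61.3.0/24 -> H2 at depth 24
  add 93.61.0.0/16 -> H3 at depth 16
  lookup 46.6.206.233: bits 001011100 walk d0:-→d1:-→d2:-→d3:-→d4:-→d5:-→d6:-→d7:-→d8:H1→d9:- -> H1
  del 46.91.108.160/27 (clear depth 27)
  del 92.0.0.0/6 (clear depth 6)
  add 0.0.0.0/0 -> H3 at depth 0
  add 46.91.108.176/28 -> H4 at depth 28
  add 46.91.108.181/32 -> H3 at depth 32
  add 93.61.0.0/20 -> H0 at depth 20
  del 46.91.108.176/28 (clear depth 28)
  lookup 46.91.108.180: bits 0010111001011011011011001011010 walk d0:H3→d1:-→d2:-→d3:-→d4:-→d5:-→d6:-→d7:-→d8:H1→d9:-→d10:-→d11:-→d12:-→d13:-→d14:-→d15:-→d16:H0→d17:-→d18:-→d19:-→d20:-→d21:-→d22:-→d23:-→d24:-→d25:-→d26:-→d27:-→d28:-→d29:-→d30:-→d31:H4 -> H4
  lookup 93.61.3.11: bits 010111010011110100000011 walk d0:H3→d1:-→d2:-→d3:-→d4:-→d5:-→d6:-→d7:-→d8:-→d9:-→d10:-→d11:-→d12:-→d13:-→d14:-→d15:-→d16:H3→d17:-→d18:-→d19:-→d20:H0→d21:-→d22:-→d23:-→d24:H2 -> H2
  add 93.61.3.179/32 -> H5 at depth 32
  del 46.0.0.0/8 (clear depth 8)
  del 46.91.108.181/32 (clear depth 32)
  lookup 93.61.3.179: bits 01011101001111010000001110110011 walk d0:H3→d1:-→d2:-→d3:-→d4:-→d5:-→d6:-→d7:-→d8:-→d9:-→d10:-→d11:-→d12:-→d13:-→d14:-→d15:-→d16:H3→d17:-→d18:-→d19:-→d20:H0→d21:-→d22:-→d23:-→d24:H2→d25:-→d26:-→d27:-→d28:-→d29:-→d30:-→d31:-→d32:H5 -> H5
  lookup 46.91.0.0: bits 00101110010110110 walk d0:H3→d1:-→d2:-→d3:-→d4:-→d5:-→d6:-→d7:-→d8:-→d9:-→d10:-→d11:-→d12:-→d13:-→d14:-→d15:-→d16:H0→d17:- -> H0
  lookup 93.61.0.3: bits 0101110100111101000000 walk d0:H3→d1:-→d2:-→d3:-→d4:-→d5:-→d6:-→d7:-→d8:-→d9:-→d10:-→d11:-→d12:-→d13:-→d14:-→d15:-→d16:H3→d17:-→d18:-→d19:-→d20:H0→d21:-→d22:- -> H0
  add 46.91.0.0/16 -> H4 at depth 16
  lookup 93.61.0.6: bits 0101110100111101000000 walk d0:H3→d1:-→d2:-→d3:-→d4:-→d5:-→d6:-→d7:-→d8:-→d9:-→d10:-→d11:-→d12:-→d13:-→d14:-→d15:-→d16:H3→d17:-→d18:-→d19:-→d20:H0→d21:-→d22:- -> H0
  add 46.91.96.0/20 -> H0 at depth 20
  lookup 46.91.0.3: bits 00101110010110110 walk d0:H3→d1:-→d2:-→d3:-→d4:-→d5:-→d6:-→d7:-→d8:-→d9:-→d10:-→d11:-→d12:-→d13:-→d14:-→d15:-→d16:H4→d17:- -> H4
  add 93.61.0.0/16 -> H0 at depth 16
  add 46.91.108.128/26 -> H4 at depth 26
  del 46.91.108.128/26 (clear depth 26)
  del 46.91.108.180/31 (clear depth 31)
  lookup 139.168.11.147: bits ε walk d0:H3 -> H3

== LOOKUPS ==
["H6","H6","H6","H1","H4","H2","H5","H0","H0","H0","H4","H3"]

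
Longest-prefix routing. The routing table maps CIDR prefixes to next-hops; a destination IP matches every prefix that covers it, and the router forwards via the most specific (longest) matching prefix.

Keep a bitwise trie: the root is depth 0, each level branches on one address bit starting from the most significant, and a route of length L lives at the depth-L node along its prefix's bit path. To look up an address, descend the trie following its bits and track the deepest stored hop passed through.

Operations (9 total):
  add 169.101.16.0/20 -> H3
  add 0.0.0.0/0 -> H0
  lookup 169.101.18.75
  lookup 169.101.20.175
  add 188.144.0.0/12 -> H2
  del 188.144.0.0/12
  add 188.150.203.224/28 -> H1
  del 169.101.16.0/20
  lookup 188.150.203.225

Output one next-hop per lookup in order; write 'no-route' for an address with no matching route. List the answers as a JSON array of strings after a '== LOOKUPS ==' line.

Trace:
  add 169.101.16.0/20 -> H3 at depth 20
  add 0.0.0.0/0 -> H0 at depth 0
  ? 169.101.18.75  path d0:H0→d1:-→d2:-→d3:-→d4:-→d5:-→d6:-→d7:-→d8:-→d9:-→d10:-→d11:-→d12:-→d13:-→d14:-→d15:-→d16:-→d17:-→d18:-→d19:-→d20:H3  best=H3
  ? 169.101.20.175  path d0:H0→d1:-→d2:-→d3:-→d4:-→d5:-→d6:-→d7:-→d8:-→d9:-→d10:-→d11:-→d12:-→d13:-→d14:-→d15:-→d16:-→d17:-→d18:-→d19:-→d20:H3  best=H3
  add 188.144.0.0/12 -> H2 at depth 12
  - 188.144.0.0/12 clear@12
  add 188.150.203.224/28 -> H1 at depth 28
  - 169.101.16.0/20 clear@20
  ? 188.150.203.225  path d0:H0→d1:-→d2:-→d3:-→d4:-→d5:-→d6:-→d7:-→d8:-→d9:-→d10:-→d11:-→d12:-→d13:-→d14:-→d15:-→d16:-→d17:-→d18:-→d19:-→d20:-→d21:-→d22:-→d23:-→d24:-→d25:-→d26:-→d27:-→d28:H1  best=H1

== LOOKUPS ==
["H3","H3","H1"]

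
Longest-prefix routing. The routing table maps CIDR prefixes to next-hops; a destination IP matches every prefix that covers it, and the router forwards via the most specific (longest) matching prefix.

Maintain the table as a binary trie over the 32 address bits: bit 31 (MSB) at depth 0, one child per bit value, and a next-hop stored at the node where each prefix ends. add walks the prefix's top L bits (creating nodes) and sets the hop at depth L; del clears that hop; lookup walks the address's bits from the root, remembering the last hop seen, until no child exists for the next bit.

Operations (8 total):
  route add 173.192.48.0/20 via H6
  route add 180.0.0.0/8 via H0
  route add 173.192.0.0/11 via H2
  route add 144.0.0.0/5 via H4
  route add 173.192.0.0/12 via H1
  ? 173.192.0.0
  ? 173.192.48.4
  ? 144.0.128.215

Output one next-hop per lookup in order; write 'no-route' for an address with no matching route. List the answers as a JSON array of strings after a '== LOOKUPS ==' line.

Apply in order:
  + 173.192.48.0/20 (H6) depth=20
  + 180.0.0.0/8 (H0) depth=8
  + 173.192.0.0/11 (H2) depth=11
  + 144.0.0.0/5 (H4) depth=5
  + 173.192.0.0/12 (H1) depth=12
  lookup 173.192.0.0: bits 101011011100000000 walk d0:-→d1:-→d2:-→d3:-→d4:-→d5:-→d6:-→d7:-→d8:-→d9:-→d10:-→d11:H2→d12:H1→d13:-→d14:-→d15:-→d16:-→d17:-→d18:- -> H1
  lookup 173.192.48.4: bits 10101101110000000011 walk d0:-→d1:-→d2:-→d3:-→d4:-→d5:-→d6:-→d7:-→d8:-→d9:-→d10:-→d11:H2→d12:H1→d13:-→d14:-→d15:-→d16:-→d17:-→d18:-→d19:-→d20:H6 -> H6
  lookup 144.0.128.215: bits 10010 walk d0:-→d1:-→d2:-→d3:-→d4:-→d5:H4 -> H4

== LOOKUPS ==
["H1","H6","H4"]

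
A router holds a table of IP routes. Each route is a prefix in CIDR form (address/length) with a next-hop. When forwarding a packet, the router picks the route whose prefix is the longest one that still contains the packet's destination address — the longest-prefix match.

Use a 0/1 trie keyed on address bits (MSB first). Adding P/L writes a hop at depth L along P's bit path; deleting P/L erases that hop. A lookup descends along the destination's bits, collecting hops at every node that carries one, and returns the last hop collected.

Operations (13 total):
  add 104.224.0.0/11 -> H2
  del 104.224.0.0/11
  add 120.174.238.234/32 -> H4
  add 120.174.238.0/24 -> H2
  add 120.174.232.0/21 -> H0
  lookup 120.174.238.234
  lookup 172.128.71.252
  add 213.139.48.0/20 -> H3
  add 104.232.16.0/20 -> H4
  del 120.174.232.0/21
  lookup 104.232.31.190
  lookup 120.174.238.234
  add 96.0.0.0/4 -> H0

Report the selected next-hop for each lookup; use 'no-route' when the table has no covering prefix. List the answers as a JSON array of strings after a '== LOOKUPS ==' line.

Apply in order:
  add 104.224.0.0/11 -> H2 at depth 11
  - 104.224.0.0/11 clear@11
  add 120.174.238.234/32 -> H4 at depth 32
  add 120.174.238.0/24 -> H2 at depth 24
  add 120.174.232.0/21 -> H0 at depth 21
  ? 120.174.238.234  path d0:-→d1:-→d2:-→d3:-→d4:-→d5:-→d6:-→d7:-→d8:-→d9:-→d10:-→d11:-→d12:-→d13:-→d14:-→d15:-→d16:-→d17:-→d18:-→d19:-→d20:-→d21:H0→d22:-→d23:-→d24:H2→d25:-→d26:-→d27:-→d28:-→d29:-→d30:-→d31:-→d32:H4  best=H4
  ? 172.128.71.252  path d0:-  best=no-route
  add 213.139.48.0/20 -> H3 at depth 20
  add 104.232.16.0/20 -> H4 at depth 20
  - 120.174.232.0/21 clear@21
  ? 104.232.31.190  path d0:-→d1:-→d2:-→d3:-→d4:-→d5:-→d6:-→d7:-→d8:-→d9:-→d10:-→d11:-→d12:-→d13:-→d14:-→d15:-→d16:-→d17:-→d18:-→d19:-→d20:H4  best=H4
  ? 120.174.238.234  path d0:-→d1:-→d2:-→d3:-→d4:-→d5:-→d6:-→d7:-→d8:-→d9:-→d10:-→d11:-→d12:-→d13:-→d14:-→d15:-→d16:-→d17:-→d18:-→d19:-→d20:-→d21:-→d22:-→d23:-→d24:H2→d25:-→d26:-→d27:-→d28:-→d29:-→d30:-→d31:-→d32:H4  best=H4
  add 96.0.0.0/4 -> H0 at depth 4

== LOOKUPS ==
["H4","no-route","H4","H4"]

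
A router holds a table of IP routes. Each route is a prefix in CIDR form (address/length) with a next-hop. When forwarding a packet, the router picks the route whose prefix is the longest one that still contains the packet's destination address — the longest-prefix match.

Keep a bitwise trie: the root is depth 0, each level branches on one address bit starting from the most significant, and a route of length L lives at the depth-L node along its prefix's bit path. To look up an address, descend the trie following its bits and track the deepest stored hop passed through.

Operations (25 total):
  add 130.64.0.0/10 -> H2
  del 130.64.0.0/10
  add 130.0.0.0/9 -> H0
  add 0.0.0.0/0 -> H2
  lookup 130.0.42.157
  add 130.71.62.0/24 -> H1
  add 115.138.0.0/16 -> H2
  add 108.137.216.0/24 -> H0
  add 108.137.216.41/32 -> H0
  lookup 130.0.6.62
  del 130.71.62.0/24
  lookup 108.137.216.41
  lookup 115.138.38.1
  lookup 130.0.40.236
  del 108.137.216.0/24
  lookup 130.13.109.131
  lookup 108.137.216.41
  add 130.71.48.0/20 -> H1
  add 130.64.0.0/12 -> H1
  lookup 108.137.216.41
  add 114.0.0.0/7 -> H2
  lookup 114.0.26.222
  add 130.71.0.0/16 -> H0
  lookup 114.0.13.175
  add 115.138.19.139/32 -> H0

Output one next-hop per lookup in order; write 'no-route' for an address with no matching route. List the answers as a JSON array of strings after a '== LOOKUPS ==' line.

Trace:
  + 130.64.0.0/10 (H2) depth=10
  del 130.64.0.0/10 (clear depth 10)
  + 130.0.0.0/9 (H0) depth=9
  + 0.0.0.0/0 (H2) depth=0
  lookup 130.0.42.157: bits 100000100 walk d0:H2→d1:-→d2:-→d3:-→d4:-→d5:-→d6:-→d7:-→d8:-→d9:H0 -> H0
  + 130.71.62.0/24 (H1) depth=24
  + 115.138.0.0/16 (H2) depth=16
  + 108.137.216.0/24 (H0) depth=24
  + 108.137.216.41/32 (H0) depth=32
  lookup 130.0.6.62: bits 100000100 walk d0:H2→d1:-→d2:-→d3:-→d4:-→d5:-→d6:-→d7:-→d8:-→d9:H0 -> H0
  del 130.71.62.0/24 (clear depth 24)
  lookup 108.137.216.41: bits 01101100100010011101100000101001 walk d0:H2→d1:-→d2:-→d3:-→d4:-→d5:-→d6:-→d7:-→d8:-→d9:-→d10:-→d11:-→d12:-→d13:-→d14:-→d15:-→d16:-→d17:-→d18:-→d19:-→d20:-→d21:-→d22:-→d23:-→d24:H0→d25:-→d26:-→d27:-→d28:-→d29:-→d30:-→d31:-→d32:H0 -> H0
  lookup 115.138.38.1: bits 0111001110001010 walk d0:H2→d1:-→d2:-→d3:-→d4:-→d5:-→d6:-→d7:-→d8:-→d9:-→d10:-→d11:-→d12:-→d13:-→d14:-→d15:-→d16:H2 -> H2
  lookup 130.0.40.236: bits 100000100 walk d0:H2→d1:-→d2:-→d3:-→d4:-→d5:-→d6:-→d7:-→d8:-→d9:H0 -> H0
  del 108.137.216.0/24 (clear depth 24)
  lookup 130.13.109.131: bits 100000100 walk d0:H2→d1:-→d2:-→d3:-→d4:-→d5:-→d6:-→d7:-→d8:-→d9:H0 -> H0
  lookup 108.137.216.41: bits 01101100100010011101100000101001 walk d0:H2→d1:-→d2:-→d3:-→d4:-→d5:-→d6:-→d7:-→d8:-→d9:-→d10:-→d11:-→d12:-→d13:-→d14:-→d15:-→d16:-→d17:-→d18:-→d19:-→d20:-→d21:-→d22:-→d23:-→d24:-→d25:-→d26:-→d27:-→d28:-→d29:-→d30:-→d31:-→d32:H0 -> H0
  + 130.71.48.0/20 (H1) depth=20
  + 130.64.0.0/12 (H1) depth=12
  lookup 108.137.216.41: bits 01101100100010011101100000101001 walk d0:H2→d1:-→d2:-→d3:-→d4:-→d5:-→d6:-→d7:-→d8:-→d9:-→d10:-→d11:-→d12:-→d13:-→d14:-→d15:-→d16:-→d17:-→d18:-→d19:-→d20:-→d21:-→d22:-→d23:-→d24:-→d25:-→d26:-→d27:-→d28:-→d29:-→d30:-→d31:-→d32:H0 -> H0
  + 114.0.0.0/7 (H2) depth=7
  lookup 114.0.26.222: bits 0111001 walk d0:H2→d1:-→d2:-→d3:-→d4:-→d5:-→d6:-→d7:H2 -> H2
  + 130.71.0.0/16 (H0) depth=16
  lookup 114.0.13.175: bits 0111001 walk d0:H2→d1:-→d2:-→d3:-→d4:-→d5:-→d6:-→d7:H2 -> H2
  + 115.138.19.139/32 (H0) depth=32

== LOOKUPS ==
["H0","H0","H0","H2","H0","H0","H0","H0","H2","H2"]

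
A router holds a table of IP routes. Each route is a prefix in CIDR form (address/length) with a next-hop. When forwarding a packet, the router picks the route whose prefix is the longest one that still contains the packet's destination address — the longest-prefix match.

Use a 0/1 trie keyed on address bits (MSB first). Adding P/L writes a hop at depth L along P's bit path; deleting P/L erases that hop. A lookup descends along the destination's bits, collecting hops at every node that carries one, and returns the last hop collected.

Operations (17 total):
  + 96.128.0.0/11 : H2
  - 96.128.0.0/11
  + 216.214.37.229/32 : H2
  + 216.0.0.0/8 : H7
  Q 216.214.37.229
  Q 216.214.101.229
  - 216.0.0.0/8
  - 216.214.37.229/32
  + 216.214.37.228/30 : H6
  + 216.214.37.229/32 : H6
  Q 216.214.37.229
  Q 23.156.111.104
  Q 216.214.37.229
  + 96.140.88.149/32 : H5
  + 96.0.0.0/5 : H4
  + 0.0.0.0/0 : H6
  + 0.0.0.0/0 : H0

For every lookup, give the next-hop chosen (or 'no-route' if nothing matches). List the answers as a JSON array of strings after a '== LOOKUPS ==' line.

Process each operation:
  + 96.128.0.0/11 (H2) depth=11
  del 96.128.0.0/11 (clear depth 11)
  + 216.214.37.229/32 (H2) depth=32
  + 216.0.0.0/8 (H7) depth=8
  Q 216.214.37.229: descend 11011000110101100010010111100101 ; hops seen [H7,H2] ; pick H2
  Q 216.214.101.229: descend 11011000110101100 ; hops seen [H7] ; pick H7
  del 216.0.0.0/8 (clear depth 8)
  del 216.214.37.229/32 (clear depth 32)
  + 216.214.37.228/30 (H6) depth=30
  + 216.214.37.229/32 (H6) depth=32
  Q 216.214.37.229: descend 11011000110101100010010111100101 ; hops seen [H6,H6] ; pick H6
  Q 23.156.111.104: descend 0 ; hops seen [∅] ; pick no-route
  Q 216.214.37.229: descend 11011000110101100010010111100101 ; hops seen [H6,H6] ; pick H6
  + 96.140.88.149/32 (H5) depth=32
  + 96.0.0.0/5 (H4) depth=5
  + 0.0.0.0/0 (H6) depth=0
  + 0.0.0.0/0 (H0) depth=0

== LOOKUPS ==
["H2","H7","H6","no-route","H6"]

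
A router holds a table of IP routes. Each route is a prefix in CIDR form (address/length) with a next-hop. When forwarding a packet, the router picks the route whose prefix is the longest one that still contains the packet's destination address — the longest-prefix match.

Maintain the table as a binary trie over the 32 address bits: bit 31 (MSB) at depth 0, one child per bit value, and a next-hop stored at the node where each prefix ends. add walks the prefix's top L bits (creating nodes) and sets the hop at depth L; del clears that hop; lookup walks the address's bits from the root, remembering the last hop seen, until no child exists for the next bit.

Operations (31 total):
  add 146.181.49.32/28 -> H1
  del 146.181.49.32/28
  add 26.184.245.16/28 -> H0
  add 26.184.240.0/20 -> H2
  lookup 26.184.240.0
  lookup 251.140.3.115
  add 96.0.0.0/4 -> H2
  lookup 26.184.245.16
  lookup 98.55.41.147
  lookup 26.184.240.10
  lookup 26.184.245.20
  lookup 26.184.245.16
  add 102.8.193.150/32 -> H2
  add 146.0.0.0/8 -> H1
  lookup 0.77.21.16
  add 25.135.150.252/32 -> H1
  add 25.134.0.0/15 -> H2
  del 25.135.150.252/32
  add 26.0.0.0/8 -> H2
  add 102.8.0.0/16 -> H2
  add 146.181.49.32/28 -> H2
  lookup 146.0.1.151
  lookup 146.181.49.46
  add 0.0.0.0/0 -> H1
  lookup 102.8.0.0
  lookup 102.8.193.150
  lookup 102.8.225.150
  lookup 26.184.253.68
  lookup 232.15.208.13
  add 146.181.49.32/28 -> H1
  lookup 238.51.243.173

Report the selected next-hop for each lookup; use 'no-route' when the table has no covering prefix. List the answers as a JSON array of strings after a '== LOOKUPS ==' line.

Process each operation:
  + 146.181.49.32/28 (H1) depth=28
  - 146.181.49.32/28 clear@28
  + 26.184.245.16/28 (H0) depth=28
  + 26.184.240.0/20 (H2) depth=20
  Q 26.184.240.0: descend 000110101011100011110 ; hops seen [H2] ; pick H2
  Q 251.140.3.115: descend 1 ; hops seen [∅] ; pick no-route
  + 96.0.0.0/4 (H2) depth=4
  Q 26.184.245.16: descend 0001101010111000111101010001 ; hops seen [H2,H0] ; pick H0
  Q 98.55.41.147: descend 0110 ; hops seen [H2] ; pick H2
  Q 26.184.240.10: descend 000110101011100011110 ; hops seen [H2] ; pick H2
  Q 26.184.245.20: descend 0001101010111000111101010001 ; hops seen [H2,H0] ; pick H0
  Q 26.184.245.16: descend 0001101010111000111101010001 ; hops seen [H2,H0] ; pick H0
  + 102.8.193.150/32 (H2) depth=32
  + 146.0.0.0/8 (H1) depth=8
  Q 0.77.21.16: descend 000 ; hops seen [∅] ; pick no-route
  + 25.135.150.252/32 (H1) depth=32
  + 25.134.0.0/15 (H2) depth=15
  - 25.135.150.252/32 clear@32
  + 26.0.0.0/8 (H2) depth=8
  + 102.8.0.0/16 (H2) depth=16
  + 146.181.49.32/28 (H2) depth=28
  Q 146.0.1.151: descend 10010010 ; hops seen [H1] ; pick H1
  Q 146.181.49.46: descend 1001001010110101001100010010 ; hops seen [H1,H2] ; pick H2
  + 0.0.0.0/0 (H1) depth=0
  Q 102.8.0.0: descend 0110011000001000 ; hops seen [H1,H2,H2] ; pick H2
  Q 102.8.193.150: descend 01100110000010001100000110010110 ; hops seen [H1,H2,H2,H2] ; pick H2
  Q 102.8.225.150: descend 011001100000100011 ; hops seen [H1,H2,H2] ; pick H2
  Q 26.184.253.68: descend 00011010101110001111 ; hops seen [H1,H2,H2] ; pick H2
  Q 232.15.208.13: descend 1 ; hops seen [H1] ; pick H1
  + 146.181.49.32/28 (H1) depth=28
  Q 238.51.243.173: descend 1 ; hops seen [H1] ; pick H1

== LOOKUPS ==
["H2","no-route","H0","H2","H2","H0","H0","no-route","H1","H2","H2","H2","H2","H2","H1","H1"]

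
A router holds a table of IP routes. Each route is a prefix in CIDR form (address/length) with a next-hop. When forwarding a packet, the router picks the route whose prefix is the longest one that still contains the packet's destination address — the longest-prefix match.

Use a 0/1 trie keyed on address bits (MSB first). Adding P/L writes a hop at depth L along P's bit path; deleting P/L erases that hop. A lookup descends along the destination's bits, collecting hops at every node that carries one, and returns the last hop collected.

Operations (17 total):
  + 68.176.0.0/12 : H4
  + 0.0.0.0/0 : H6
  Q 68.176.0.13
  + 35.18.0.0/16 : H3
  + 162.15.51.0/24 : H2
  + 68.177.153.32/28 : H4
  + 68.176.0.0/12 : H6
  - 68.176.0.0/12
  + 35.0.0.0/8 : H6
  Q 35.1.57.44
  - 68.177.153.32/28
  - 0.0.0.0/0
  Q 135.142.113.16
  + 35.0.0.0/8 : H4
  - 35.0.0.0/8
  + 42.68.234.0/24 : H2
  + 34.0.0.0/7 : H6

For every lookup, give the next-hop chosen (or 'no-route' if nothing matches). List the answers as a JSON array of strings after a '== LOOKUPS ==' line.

Process each operation:
  + 68.176.0.0/12 (H4) depth=12
  + 0.0.0.0/0 (H6) depth=0
  lookup 68.176.0.13: bits 010001001011 walk d0:H6→d1:-→d2:-→d3:-→d4:-→d5:-→d6:-→d7:-→d8:-→d9:-→d10:-→d11:-→d12:H4 -> H4
  + 35.18.0.0/16 (H3) depth=16
  + 162.15.51.0/24 (H2) depth=24
  + 68.177.153.32/28 (H4) depth=28
  + 68.176.0.0/12 (H6) depth=12
  - 68.176.0.0/12 clear@12
  + 35.0.0.0/8 (H6) depth=8
  lookup 35.1.57.44: bits 00100011000 walk d0:H6→d1:-→d2:-→d3:-→d4:-→d5:-→d6:-→d7:-→d8:H6→d9:-→d10:-→d11:- -> H6
  - 68.177.153.32/28 clear@28
  - 0.0.0.0/0 clear@0
  lookup 135.142.113.16: bits 10 walk d0:-→d1:-→d2:- -> no-route
  + 35.0.0.0/8 (H4) depth=8
  - 35.0.0.0/8 clear@8
  + 42.68.234.0/24 (H2) depth=24
  + 34.0.0.0/7 (H6) depth=7

== LOOKUPS ==
["H4","H6","no-route"]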